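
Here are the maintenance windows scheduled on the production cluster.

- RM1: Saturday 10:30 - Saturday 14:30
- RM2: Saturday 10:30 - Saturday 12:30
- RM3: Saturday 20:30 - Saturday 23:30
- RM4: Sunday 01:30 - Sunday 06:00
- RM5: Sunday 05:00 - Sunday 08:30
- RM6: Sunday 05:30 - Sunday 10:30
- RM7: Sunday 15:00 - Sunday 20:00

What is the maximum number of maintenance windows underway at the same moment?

3

Sweep the timeline, counting +1 at each start and −1 at each end (ends before starts at a tie):
Saturday 10:30 start RM1 → 1
Saturday 10:30 start RM2 → 2
Saturday 12:30 end RM2 → 1
Saturday 14:30 end RM1 → 0
Saturday 20:30 start RM3 → 1
Saturday 23:30 end RM3 → 0
Sunday 01:30 start RM4 → 1
Sunday 05:00 start RM5 → 2
Sunday 05:30 start RM6 → 3
Sunday 06:00 end RM4 → 2
Sunday 08:30 end RM5 → 1
Sunday 10:30 end RM6 → 0
Sunday 15:00 start RM7 → 1
Sunday 20:00 end RM7 → 0
Peak is 3, at Sunday 05:30 (RM4, RM5, RM6).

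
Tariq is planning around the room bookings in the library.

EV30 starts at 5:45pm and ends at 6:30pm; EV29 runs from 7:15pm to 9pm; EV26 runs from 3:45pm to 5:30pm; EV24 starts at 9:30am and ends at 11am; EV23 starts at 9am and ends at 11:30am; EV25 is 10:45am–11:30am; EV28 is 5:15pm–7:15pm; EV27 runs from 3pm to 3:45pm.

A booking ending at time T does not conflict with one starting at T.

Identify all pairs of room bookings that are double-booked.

EV23 & EV24, EV23 & EV25, EV24 & EV25, EV26 & EV28, EV28 & EV30

Sorted by start: EV23, EV24, EV25, EV27, EV26, EV28, EV30, EV29.
EV24 starts before EV23 ends → EV23 and EV24 overlap.
EV25 starts before EV23 ends → EV23 and EV25 overlap.
EV27 starts after EV23 ends — done with EV23.
EV25 starts before EV24 ends → EV24 and EV25 overlap.
EV27 starts after EV24 ends — done with EV24.
EV27 starts after EV25 ends — done with EV25.
EV26 starts exactly when EV27 ends (back-to-back, no overlap) — done with EV27.
EV28 starts before EV26 ends → EV26 and EV28 overlap.
EV30 starts after EV26 ends — done with EV26.
EV30 starts before EV28 ends → EV28 and EV30 overlap.
EV29 starts exactly when EV28 ends (back-to-back, no overlap).
EV29 starts after EV30 ends.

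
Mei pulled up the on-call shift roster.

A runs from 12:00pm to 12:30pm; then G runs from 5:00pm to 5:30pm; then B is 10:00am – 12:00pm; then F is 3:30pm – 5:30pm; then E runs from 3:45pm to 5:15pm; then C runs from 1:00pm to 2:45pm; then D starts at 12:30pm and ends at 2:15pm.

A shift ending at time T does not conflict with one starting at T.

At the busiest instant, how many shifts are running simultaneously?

Sort all start/end points and keep a running count:
10:00am start B → 1
12:00pm end B → 0
12:00pm start A → 1
12:30pm end A → 0
12:30pm start D → 1
1:00pm start C → 2
2:15pm end D → 1
2:45pm end C → 0
3:30pm start F → 1
3:45pm start E → 2
5:00pm start G → 3
5:15pm end E → 2
5:30pm end F → 1
5:30pm end G → 0
Peak is 3, at 5:00pm (E, F, G).

3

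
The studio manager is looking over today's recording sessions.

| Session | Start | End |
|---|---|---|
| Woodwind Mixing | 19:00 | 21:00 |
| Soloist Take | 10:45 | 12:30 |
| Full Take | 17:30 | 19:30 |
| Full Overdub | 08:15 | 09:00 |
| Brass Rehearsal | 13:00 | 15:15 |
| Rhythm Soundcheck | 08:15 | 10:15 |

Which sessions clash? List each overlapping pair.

Full Overdub & Rhythm Soundcheck, Full Take & Woodwind Mixing

Sorted by start: Rhythm Soundcheck, Full Overdub, Soloist Take, Brass Rehearsal, Full Take, Woodwind Mixing.
Full Overdub starts before Rhythm Soundcheck ends → Rhythm Soundcheck and Full Overdub overlap.
Soloist Take starts after Rhythm Soundcheck ends; Rhythm Soundcheck is clear from here.
Soloist Take starts after Full Overdub ends; Full Overdub is clear from here.
Brass Rehearsal starts after Soloist Take ends; Soloist Take is clear from here.
Full Take starts after Brass Rehearsal ends; Brass Rehearsal is clear from here.
Woodwind Mixing starts before Full Take ends → Full Take and Woodwind Mixing overlap.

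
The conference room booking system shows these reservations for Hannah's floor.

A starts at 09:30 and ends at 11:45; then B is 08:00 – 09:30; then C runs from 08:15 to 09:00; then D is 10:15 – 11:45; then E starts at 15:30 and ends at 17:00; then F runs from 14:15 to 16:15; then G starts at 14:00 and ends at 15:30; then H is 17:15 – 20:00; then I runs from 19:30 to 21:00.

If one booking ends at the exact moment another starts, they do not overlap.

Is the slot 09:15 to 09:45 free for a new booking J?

B: starts 08:00 before J ends 09:45, and ends 09:30 after J starts 09:15 → overlap.
C: ends 09:00 at or before J starts 09:15 → clear.
A: starts 09:30 before J ends 09:45, and ends 11:45 after J starts 09:15 → overlap.
D: starts 10:15 at or after J ends 09:45 → clear.
G: starts 14:00 at or after J ends 09:45 → clear.
F: starts 14:15 at or after J ends 09:45 → clear.
E: starts 15:30 at or after J ends 09:45 → clear.
H: starts 17:15 at or after J ends 09:45 → clear.
I: starts 19:30 at or after J ends 09:45 → clear.
J overlaps A, B.

No — it overlaps A, B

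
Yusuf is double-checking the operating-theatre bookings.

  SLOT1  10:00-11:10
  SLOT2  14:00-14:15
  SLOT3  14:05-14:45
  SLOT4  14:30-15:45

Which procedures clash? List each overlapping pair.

Two intervals overlap when each starts before the other ends.
Sorted by start: SLOT1, SLOT2, SLOT3, SLOT4.
SLOT2 starts after SLOT1 ends, so nothing later overlaps SLOT1 either.
SLOT3 starts before SLOT2 ends → SLOT2 and SLOT3 overlap.
SLOT4 starts after SLOT2 ends.
SLOT4 starts before SLOT3 ends → SLOT3 and SLOT4 overlap.

SLOT2 & SLOT3, SLOT3 & SLOT4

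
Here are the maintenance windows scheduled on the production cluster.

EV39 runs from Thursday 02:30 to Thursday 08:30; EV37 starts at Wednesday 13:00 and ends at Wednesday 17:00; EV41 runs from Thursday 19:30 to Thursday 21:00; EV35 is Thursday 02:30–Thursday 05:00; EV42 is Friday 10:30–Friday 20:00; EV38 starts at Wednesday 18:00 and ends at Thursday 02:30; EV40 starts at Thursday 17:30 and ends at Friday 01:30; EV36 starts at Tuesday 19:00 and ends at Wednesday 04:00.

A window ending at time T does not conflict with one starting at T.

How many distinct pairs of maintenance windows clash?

Two intervals overlap when each starts before the other ends.
Sorted by start: EV36, EV37, EV38, EV35, EV39, EV40, EV41, EV42.
EV37 starts after EV36 ends — done with EV36.
EV38 starts after EV37 ends — done with EV37.
EV35 starts exactly when EV38 ends (back-to-back, no overlap) — done with EV38.
EV39 starts before EV35 ends → EV35 and EV39 overlap.
EV40 starts after EV35 ends — done with EV35.
EV40 starts after EV39 ends — done with EV39.
EV41 starts before EV40 ends → EV40 and EV41 overlap.
EV42 starts after EV40 ends.
EV42 starts after EV41 ends.
Overlapping pairs: EV35 & EV39, EV40 & EV41 — 2 in total.

2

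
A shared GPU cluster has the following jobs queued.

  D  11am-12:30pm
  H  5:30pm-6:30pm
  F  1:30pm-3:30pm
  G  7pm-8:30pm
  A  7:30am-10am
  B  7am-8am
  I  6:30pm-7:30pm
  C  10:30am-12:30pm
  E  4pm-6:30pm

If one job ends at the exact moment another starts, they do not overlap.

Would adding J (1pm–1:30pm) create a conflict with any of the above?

No — it doesn't clash with anything

B: ends 8am at or before J starts 1pm → clear.
A: ends 10am at or before J starts 1pm → clear.
C: ends 12:30pm at or before J starts 1pm → clear.
D: ends 12:30pm at or before J starts 1pm → clear.
F: starts 1:30pm at or after J ends 1:30pm → clear.
E: starts 4pm at or after J ends 1:30pm → clear.
H: starts 5:30pm at or after J ends 1:30pm → clear.
I: starts 6:30pm at or after J ends 1:30pm → clear.
G: starts 7pm at or after J ends 1:30pm → clear.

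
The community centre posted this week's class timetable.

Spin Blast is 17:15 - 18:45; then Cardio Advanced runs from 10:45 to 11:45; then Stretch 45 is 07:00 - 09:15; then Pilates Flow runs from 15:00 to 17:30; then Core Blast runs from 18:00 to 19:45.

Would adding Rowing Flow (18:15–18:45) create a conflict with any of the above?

Stretch 45: ends 09:15 at or before Rowing Flow starts 18:15 → clear.
Cardio Advanced: ends 11:45 at or before Rowing Flow starts 18:15 → clear.
Pilates Flow: ends 17:30 at or before Rowing Flow starts 18:15 → clear.
Spin Blast: starts 17:15 before Rowing Flow ends 18:45, and ends 18:45 after Rowing Flow starts 18:15 → overlap.
Core Blast: starts 18:00 before Rowing Flow ends 18:45, and ends 19:45 after Rowing Flow starts 18:15 → overlap.
Rowing Flow overlaps Core Blast, Spin Blast.

Yes — it overlaps Core Blast, Spin Blast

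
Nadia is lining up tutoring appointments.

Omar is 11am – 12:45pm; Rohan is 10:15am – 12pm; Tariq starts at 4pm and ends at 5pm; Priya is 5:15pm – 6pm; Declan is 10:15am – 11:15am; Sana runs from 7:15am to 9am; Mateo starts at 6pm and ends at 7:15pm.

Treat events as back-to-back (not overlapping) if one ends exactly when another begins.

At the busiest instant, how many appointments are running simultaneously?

Sweep the timeline, counting +1 at each start and −1 at each end (ends before starts at a tie):
7:15am start Sana → 1
9am end Sana → 0
10:15am start Declan → 1
10:15am start Rohan → 2
11am start Omar → 3
11:15am end Declan → 2
12pm end Rohan → 1
12:45pm end Omar → 0
4pm start Tariq → 1
5pm end Tariq → 0
5:15pm start Priya → 1
6pm end Priya → 0
6pm start Mateo → 1
7:15pm end Mateo → 0
Peak is 3, at 11am (Declan, Omar, Rohan).

3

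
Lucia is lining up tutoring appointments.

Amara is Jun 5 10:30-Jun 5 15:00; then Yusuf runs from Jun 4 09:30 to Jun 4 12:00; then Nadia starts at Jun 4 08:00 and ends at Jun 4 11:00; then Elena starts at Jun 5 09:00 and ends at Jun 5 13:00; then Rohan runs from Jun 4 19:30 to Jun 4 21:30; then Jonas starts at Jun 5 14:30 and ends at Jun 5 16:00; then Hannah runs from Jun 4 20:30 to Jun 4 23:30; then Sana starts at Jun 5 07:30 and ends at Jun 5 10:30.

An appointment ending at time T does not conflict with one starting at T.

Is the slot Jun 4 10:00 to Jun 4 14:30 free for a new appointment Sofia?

No — it overlaps Nadia, Yusuf

Nadia: starts Jun 4 08:00 before Sofia ends Jun 4 14:30, and ends Jun 4 11:00 after Sofia starts Jun 4 10:00 → overlap.
Yusuf: starts Jun 4 09:30 before Sofia ends Jun 4 14:30, and ends Jun 4 12:00 after Sofia starts Jun 4 10:00 → overlap.
Rohan: starts Jun 4 19:30 at or after Sofia ends Jun 4 14:30 → clear.
Hannah: starts Jun 4 20:30 at or after Sofia ends Jun 4 14:30 → clear.
Sana: starts Jun 5 07:30 at or after Sofia ends Jun 4 14:30 → clear.
Elena: starts Jun 5 09:00 at or after Sofia ends Jun 4 14:30 → clear.
Amara: starts Jun 5 10:30 at or after Sofia ends Jun 4 14:30 → clear.
Jonas: starts Jun 5 14:30 at or after Sofia ends Jun 4 14:30 → clear.
Sofia overlaps Nadia, Yusuf.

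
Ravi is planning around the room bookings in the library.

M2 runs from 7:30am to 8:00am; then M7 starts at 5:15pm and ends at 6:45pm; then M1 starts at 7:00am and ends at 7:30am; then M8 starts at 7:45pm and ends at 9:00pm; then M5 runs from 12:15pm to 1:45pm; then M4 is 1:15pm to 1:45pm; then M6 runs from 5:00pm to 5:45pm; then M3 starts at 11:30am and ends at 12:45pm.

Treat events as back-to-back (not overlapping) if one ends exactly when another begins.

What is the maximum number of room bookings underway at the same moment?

2

Walk through starts and ends in time order (an end at T is processed before a start at T):
7:00am start M1 → 1
7:30am end M1 → 0
7:30am start M2 → 1
8:00am end M2 → 0
11:30am start M3 → 1
12:15pm start M5 → 2
12:45pm end M3 → 1
1:15pm start M4 → 2
1:45pm end M4 → 1
1:45pm end M5 → 0
5:00pm start M6 → 1
5:15pm start M7 → 2
5:45pm end M6 → 1
6:45pm end M7 → 0
7:45pm start M8 → 1
9:00pm end M8 → 0
Peak is 2, at 12:15pm (M3, M5).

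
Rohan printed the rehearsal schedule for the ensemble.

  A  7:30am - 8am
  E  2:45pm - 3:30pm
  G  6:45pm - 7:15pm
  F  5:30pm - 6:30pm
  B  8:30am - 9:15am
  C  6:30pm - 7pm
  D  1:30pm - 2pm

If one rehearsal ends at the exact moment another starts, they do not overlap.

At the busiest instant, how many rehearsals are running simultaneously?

2

Sort all start/end points and keep a running count:
7:30am start A → 1
8am end A → 0
8:30am start B → 1
9:15am end B → 0
1:30pm start D → 1
2pm end D → 0
2:45pm start E → 1
3:30pm end E → 0
5:30pm start F → 1
6:30pm end F → 0
6:30pm start C → 1
6:45pm start G → 2
7pm end C → 1
7:15pm end G → 0
Peak is 2, at 6:45pm (C, G).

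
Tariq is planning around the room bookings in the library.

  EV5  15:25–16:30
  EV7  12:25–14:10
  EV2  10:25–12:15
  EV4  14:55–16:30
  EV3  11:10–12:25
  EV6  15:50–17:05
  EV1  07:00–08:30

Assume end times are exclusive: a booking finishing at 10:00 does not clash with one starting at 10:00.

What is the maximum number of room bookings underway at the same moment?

3

Sweep the timeline, counting +1 at each start and −1 at each end (ends before starts at a tie):
07:00 start EV1 → 1
08:30 end EV1 → 0
10:25 start EV2 → 1
11:10 start EV3 → 2
12:15 end EV2 → 1
12:25 end EV3 → 0
12:25 start EV7 → 1
14:10 end EV7 → 0
14:55 start EV4 → 1
15:25 start EV5 → 2
15:50 start EV6 → 3
16:30 end EV4 → 2
16:30 end EV5 → 1
17:05 end EV6 → 0
Peak is 3, at 15:50 (EV4, EV5, EV6).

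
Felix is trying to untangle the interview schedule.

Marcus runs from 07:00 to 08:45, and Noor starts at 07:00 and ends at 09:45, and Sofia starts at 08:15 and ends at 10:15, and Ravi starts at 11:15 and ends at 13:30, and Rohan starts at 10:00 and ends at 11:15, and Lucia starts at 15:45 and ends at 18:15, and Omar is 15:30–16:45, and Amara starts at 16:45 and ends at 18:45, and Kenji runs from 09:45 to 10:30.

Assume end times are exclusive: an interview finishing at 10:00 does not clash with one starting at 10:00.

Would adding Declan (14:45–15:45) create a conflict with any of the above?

Marcus: ends 08:45 at or before Declan starts 14:45 → clear.
Noor: ends 09:45 at or before Declan starts 14:45 → clear.
Sofia: ends 10:15 at or before Declan starts 14:45 → clear.
Kenji: ends 10:30 at or before Declan starts 14:45 → clear.
Rohan: ends 11:15 at or before Declan starts 14:45 → clear.
Ravi: ends 13:30 at or before Declan starts 14:45 → clear.
Omar: starts 15:30 before Declan ends 15:45, and ends 16:45 after Declan starts 14:45 → overlap.
Lucia: starts 15:45 at or after Declan ends 15:45 → clear.
Amara: starts 16:45 at or after Declan ends 15:45 → clear.
Declan overlaps Omar.

Yes — it overlaps Omar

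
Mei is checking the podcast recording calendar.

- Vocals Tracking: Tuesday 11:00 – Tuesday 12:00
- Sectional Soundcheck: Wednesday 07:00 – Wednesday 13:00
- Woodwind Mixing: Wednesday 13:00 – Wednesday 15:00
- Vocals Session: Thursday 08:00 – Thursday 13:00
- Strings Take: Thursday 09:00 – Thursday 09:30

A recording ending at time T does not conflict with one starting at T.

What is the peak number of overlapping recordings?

Sort all start/end points and keep a running count:
Tuesday 11:00 start Vocals Tracking → 1
Tuesday 12:00 end Vocals Tracking → 0
Wednesday 07:00 start Sectional Soundcheck → 1
Wednesday 13:00 end Sectional Soundcheck → 0
Wednesday 13:00 start Woodwind Mixing → 1
Wednesday 15:00 end Woodwind Mixing → 0
Thursday 08:00 start Vocals Session → 1
Thursday 09:00 start Strings Take → 2
Thursday 09:30 end Strings Take → 1
Thursday 13:00 end Vocals Session → 0
Peak is 2, at Thursday 09:00 (Strings Take, Vocals Session).

2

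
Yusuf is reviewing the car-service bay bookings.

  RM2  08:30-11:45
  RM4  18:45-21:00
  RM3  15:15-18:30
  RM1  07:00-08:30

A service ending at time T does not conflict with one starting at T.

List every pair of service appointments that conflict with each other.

none

Sorted by start: RM1, RM2, RM3, RM4.
RM2 starts exactly when RM1 ends (back-to-back, no overlap); RM1 is clear from here.
RM3 starts after RM2 ends; RM2 is clear from here.
RM4 starts after RM3 ends.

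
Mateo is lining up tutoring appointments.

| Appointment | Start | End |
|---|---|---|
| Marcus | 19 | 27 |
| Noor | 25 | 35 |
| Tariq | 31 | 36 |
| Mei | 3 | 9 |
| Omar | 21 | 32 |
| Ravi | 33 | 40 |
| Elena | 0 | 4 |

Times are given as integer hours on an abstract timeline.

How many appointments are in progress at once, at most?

Walk through starts and ends in time order (an end at T is processed before a start at T):
0 start Elena → 1
3 start Mei → 2
4 end Elena → 1
9 end Mei → 0
19 start Marcus → 1
21 start Omar → 2
25 start Noor → 3
27 end Marcus → 2
31 start Tariq → 3
32 end Omar → 2
33 start Ravi → 3
35 end Noor → 2
36 end Tariq → 1
40 end Ravi → 0
Peak is 3, at 25 (Marcus, Noor, Omar).

3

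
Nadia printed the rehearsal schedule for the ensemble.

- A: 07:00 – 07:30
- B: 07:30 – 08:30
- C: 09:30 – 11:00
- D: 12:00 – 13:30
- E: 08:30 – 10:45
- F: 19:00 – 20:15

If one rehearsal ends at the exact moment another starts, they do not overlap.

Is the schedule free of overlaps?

No

Sorted by start: A, B, E, C, D, F.
B starts exactly when A ends (back-to-back, no overlap); A is clear from here.
E starts exactly when B ends (back-to-back, no overlap); B is clear from here.
C starts before E ends → E and C overlap.
That's a conflict, so the schedule is not conflict-free.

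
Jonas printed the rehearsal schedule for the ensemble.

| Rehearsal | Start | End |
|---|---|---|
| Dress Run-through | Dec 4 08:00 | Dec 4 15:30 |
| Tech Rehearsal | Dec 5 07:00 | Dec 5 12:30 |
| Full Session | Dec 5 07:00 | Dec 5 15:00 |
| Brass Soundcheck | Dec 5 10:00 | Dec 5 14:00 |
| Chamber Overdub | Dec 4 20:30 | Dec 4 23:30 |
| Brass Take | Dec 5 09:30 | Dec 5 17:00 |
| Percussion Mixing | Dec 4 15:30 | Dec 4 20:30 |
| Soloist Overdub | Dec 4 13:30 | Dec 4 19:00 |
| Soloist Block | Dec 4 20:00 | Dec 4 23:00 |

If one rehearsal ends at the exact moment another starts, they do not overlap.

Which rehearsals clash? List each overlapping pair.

Two intervals overlap when each starts before the other ends.
Sorted by start: Dress Run-through, Soloist Overdub, Percussion Mixing, Soloist Block, Chamber Overdub, Full Session, Tech Rehearsal, Brass Take, Brass Soundcheck.
Soloist Overdub starts before Dress Run-through ends → Dress Run-through and Soloist Overdub overlap.
Percussion Mixing starts exactly when Dress Run-through ends (back-to-back, no overlap) — done with Dress Run-through.
Percussion Mixing starts before Soloist Overdub ends → Soloist Overdub and Percussion Mixing overlap.
Soloist Block starts after Soloist Overdub ends — done with Soloist Overdub.
Soloist Block starts before Percussion Mixing ends → Percussion Mixing and Soloist Block overlap.
Chamber Overdub starts exactly when Percussion Mixing ends (back-to-back, no overlap) — done with Percussion Mixing.
Chamber Overdub starts before Soloist Block ends → Soloist Block and Chamber Overdub overlap.
Full Session starts after Soloist Block ends — done with Soloist Block.
Full Session starts after Chamber Overdub ends — done with Chamber Overdub.
Tech Rehearsal starts before Full Session ends → Full Session and Tech Rehearsal overlap.
Brass Take starts before Full Session ends → Full Session and Brass Take overlap.
Brass Soundcheck starts before Full Session ends → Full Session and Brass Soundcheck overlap.
Brass Take starts before Tech Rehearsal ends → Tech Rehearsal and Brass Take overlap.
Brass Soundcheck starts before Tech Rehearsal ends → Tech Rehearsal and Brass Soundcheck overlap.
Brass Soundcheck starts before Brass Take ends → Brass Take and Brass Soundcheck overlap.

Brass Soundcheck & Brass Take, Brass Soundcheck & Full Session, Brass Soundcheck & Tech Rehearsal, Brass Take & Full Session, Brass Take & Tech Rehearsal, Chamber Overdub & Soloist Block, Dress Run-through & Soloist Overdub, Full Session & Tech Rehearsal, Percussion Mixing & Soloist Block, Percussion Mixing & Soloist Overdub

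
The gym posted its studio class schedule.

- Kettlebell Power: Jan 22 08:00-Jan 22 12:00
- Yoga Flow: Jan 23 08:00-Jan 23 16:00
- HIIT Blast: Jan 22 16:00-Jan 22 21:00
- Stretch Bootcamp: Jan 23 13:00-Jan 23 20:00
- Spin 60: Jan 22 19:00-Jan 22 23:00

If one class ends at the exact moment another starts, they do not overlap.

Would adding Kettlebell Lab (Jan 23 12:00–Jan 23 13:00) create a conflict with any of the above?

Yes — it overlaps Yoga Flow

Kettlebell Power: ends Jan 22 12:00 at or before Kettlebell Lab starts Jan 23 12:00 → clear.
HIIT Blast: ends Jan 22 21:00 at or before Kettlebell Lab starts Jan 23 12:00 → clear.
Spin 60: ends Jan 22 23:00 at or before Kettlebell Lab starts Jan 23 12:00 → clear.
Yoga Flow: starts Jan 23 08:00 before Kettlebell Lab ends Jan 23 13:00, and ends Jan 23 16:00 after Kettlebell Lab starts Jan 23 12:00 → overlap.
Stretch Bootcamp: starts Jan 23 13:00 at or after Kettlebell Lab ends Jan 23 13:00 → clear.
Kettlebell Lab overlaps Yoga Flow.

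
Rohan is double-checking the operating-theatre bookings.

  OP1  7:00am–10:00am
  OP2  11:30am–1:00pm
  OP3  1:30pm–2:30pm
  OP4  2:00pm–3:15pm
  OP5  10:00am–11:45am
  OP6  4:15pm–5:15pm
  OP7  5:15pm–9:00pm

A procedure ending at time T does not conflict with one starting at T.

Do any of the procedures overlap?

Two intervals overlap when each starts before the other ends.
Sorted by start: OP1, OP5, OP2, OP3, OP4, OP6, OP7.
OP5 starts exactly when OP1 ends (back-to-back, no overlap) — done with OP1.
OP2 starts before OP5 ends → OP5 and OP2 overlap.
That's a conflict, so the schedule is not conflict-free.

Yes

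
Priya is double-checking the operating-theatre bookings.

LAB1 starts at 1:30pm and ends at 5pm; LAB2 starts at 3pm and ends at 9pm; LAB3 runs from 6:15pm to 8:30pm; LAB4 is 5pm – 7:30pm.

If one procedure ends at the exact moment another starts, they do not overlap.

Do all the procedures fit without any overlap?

No

Sorted by start: LAB1, LAB2, LAB4, LAB3.
LAB2 starts before LAB1 ends → LAB1 and LAB2 overlap.
That's a conflict, so the schedule is not conflict-free.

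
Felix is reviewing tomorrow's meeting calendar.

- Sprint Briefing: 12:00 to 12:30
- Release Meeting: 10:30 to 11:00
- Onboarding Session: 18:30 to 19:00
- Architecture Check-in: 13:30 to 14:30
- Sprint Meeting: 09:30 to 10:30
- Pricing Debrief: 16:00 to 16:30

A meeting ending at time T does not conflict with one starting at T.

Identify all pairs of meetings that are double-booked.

no conflicts

Sorted by start: Sprint Meeting, Release Meeting, Sprint Briefing, Architecture Check-in, Pricing Debrief, Onboarding Session.
Release Meeting starts exactly when Sprint Meeting ends (back-to-back, no overlap); Sprint Meeting is clear from here.
Sprint Briefing starts after Release Meeting ends; Release Meeting is clear from here.
Architecture Check-in starts after Sprint Briefing ends; Sprint Briefing is clear from here.
Pricing Debrief starts after Architecture Check-in ends; Architecture Check-in is clear from here.
Onboarding Session starts after Pricing Debrief ends.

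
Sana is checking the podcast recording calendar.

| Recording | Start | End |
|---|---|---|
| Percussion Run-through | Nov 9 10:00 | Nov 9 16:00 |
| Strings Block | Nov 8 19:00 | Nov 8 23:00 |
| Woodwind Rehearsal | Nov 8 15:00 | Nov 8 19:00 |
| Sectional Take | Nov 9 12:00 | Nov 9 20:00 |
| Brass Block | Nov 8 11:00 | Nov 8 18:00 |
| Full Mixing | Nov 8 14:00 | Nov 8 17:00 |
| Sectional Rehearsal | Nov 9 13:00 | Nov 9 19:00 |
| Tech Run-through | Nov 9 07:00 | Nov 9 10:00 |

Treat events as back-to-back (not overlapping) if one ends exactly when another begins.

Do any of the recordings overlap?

Yes

Check each pair: they overlap iff neither finishes before the other starts.
Sorted by start: Brass Block, Full Mixing, Woodwind Rehearsal, Strings Block, Tech Run-through, Percussion Run-through, Sectional Take, Sectional Rehearsal.
Full Mixing starts before Brass Block ends → Brass Block and Full Mixing overlap.
That's a conflict, so the schedule is not conflict-free.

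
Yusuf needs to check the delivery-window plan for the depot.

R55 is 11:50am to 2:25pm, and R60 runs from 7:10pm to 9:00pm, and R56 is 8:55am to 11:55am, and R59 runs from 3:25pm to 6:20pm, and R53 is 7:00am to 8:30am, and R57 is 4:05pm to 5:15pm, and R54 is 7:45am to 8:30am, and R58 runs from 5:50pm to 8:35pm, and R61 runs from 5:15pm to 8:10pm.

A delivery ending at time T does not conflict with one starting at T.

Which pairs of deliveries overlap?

Sorted by start: R53, R54, R56, R55, R59, R57, R61, R58, R60.
R54 starts before R53 ends → R53 and R54 overlap.
R56 starts after R53 ends, so nothing later overlaps R53 either.
R56 starts after R54 ends, so nothing later overlaps R54 either.
R55 starts before R56 ends → R56 and R55 overlap.
R59 starts after R56 ends, so nothing later overlaps R56 either.
R59 starts after R55 ends, so nothing later overlaps R55 either.
R57 starts before R59 ends → R59 and R57 overlap.
R61 starts before R59 ends → R59 and R61 overlap.
R58 starts before R59 ends → R59 and R58 overlap.
R60 starts after R59 ends.
R61 starts exactly when R57 ends (back-to-back, no overlap), so nothing later overlaps R57 either.
R58 starts before R61 ends → R61 and R58 overlap.
R60 starts before R61 ends → R61 and R60 overlap.
R60 starts before R58 ends → R58 and R60 overlap.

R53 & R54, R55 & R56, R57 & R59, R58 & R59, R58 & R60, R58 & R61, R59 & R61, R60 & R61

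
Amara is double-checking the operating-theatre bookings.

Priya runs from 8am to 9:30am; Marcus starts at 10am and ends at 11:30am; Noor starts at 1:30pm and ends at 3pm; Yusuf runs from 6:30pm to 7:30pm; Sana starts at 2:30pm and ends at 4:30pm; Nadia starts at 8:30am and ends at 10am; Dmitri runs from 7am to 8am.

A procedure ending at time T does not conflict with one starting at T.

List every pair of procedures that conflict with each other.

Nadia & Priya, Noor & Sana

Check each pair: they overlap iff neither finishes before the other starts.
Sorted by start: Dmitri, Priya, Nadia, Marcus, Noor, Sana, Yusuf.
Priya starts exactly when Dmitri ends (back-to-back, no overlap); Dmitri is clear from here.
Nadia starts before Priya ends → Priya and Nadia overlap.
Marcus starts after Priya ends; Priya is clear from here.
Marcus starts exactly when Nadia ends (back-to-back, no overlap); Nadia is clear from here.
Noor starts after Marcus ends; Marcus is clear from here.
Sana starts before Noor ends → Noor and Sana overlap.
Yusuf starts after Noor ends.
Yusuf starts after Sana ends.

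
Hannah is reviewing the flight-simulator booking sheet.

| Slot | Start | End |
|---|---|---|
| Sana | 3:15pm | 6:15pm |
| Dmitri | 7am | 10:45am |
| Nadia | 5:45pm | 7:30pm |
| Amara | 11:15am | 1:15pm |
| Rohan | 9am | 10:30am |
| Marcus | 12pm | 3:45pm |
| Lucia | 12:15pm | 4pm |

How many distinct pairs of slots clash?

Check each pair: they overlap iff neither finishes before the other starts.
Sorted by start: Dmitri, Rohan, Amara, Marcus, Lucia, Sana, Nadia.
Rohan starts before Dmitri ends → Dmitri and Rohan overlap.
Amara starts after Dmitri ends; Dmitri is clear from here.
Amara starts after Rohan ends; Rohan is clear from here.
Marcus starts before Amara ends → Amara and Marcus overlap.
Lucia starts before Amara ends → Amara and Lucia overlap.
Sana starts after Amara ends; Amara is clear from here.
Lucia starts before Marcus ends → Marcus and Lucia overlap.
Sana starts before Marcus ends → Marcus and Sana overlap.
Nadia starts after Marcus ends.
Sana starts before Lucia ends → Lucia and Sana overlap.
Nadia starts after Lucia ends.
Nadia starts before Sana ends → Sana and Nadia overlap.
Overlapping pairs: Amara & Lucia, Amara & Marcus, Dmitri & Rohan, Lucia & Marcus, Lucia & Sana, Marcus & Sana, Nadia & Sana — 7 in total.

7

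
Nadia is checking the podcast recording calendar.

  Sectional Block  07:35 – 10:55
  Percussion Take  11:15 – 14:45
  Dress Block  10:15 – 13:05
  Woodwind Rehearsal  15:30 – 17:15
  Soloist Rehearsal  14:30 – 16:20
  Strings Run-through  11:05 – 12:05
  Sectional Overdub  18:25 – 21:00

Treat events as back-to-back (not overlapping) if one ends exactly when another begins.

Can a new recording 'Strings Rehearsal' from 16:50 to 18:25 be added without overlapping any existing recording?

Sectional Block: ends 10:55 at or before Strings Rehearsal starts 16:50 → clear.
Dress Block: ends 13:05 at or before Strings Rehearsal starts 16:50 → clear.
Strings Run-through: ends 12:05 at or before Strings Rehearsal starts 16:50 → clear.
Percussion Take: ends 14:45 at or before Strings Rehearsal starts 16:50 → clear.
Soloist Rehearsal: ends 16:20 at or before Strings Rehearsal starts 16:50 → clear.
Woodwind Rehearsal: starts 15:30 before Strings Rehearsal ends 18:25, and ends 17:15 after Strings Rehearsal starts 16:50 → overlap.
Sectional Overdub: starts 18:25 at or after Strings Rehearsal ends 18:25 → clear.
Strings Rehearsal overlaps Woodwind Rehearsal.

No — it overlaps Woodwind Rehearsal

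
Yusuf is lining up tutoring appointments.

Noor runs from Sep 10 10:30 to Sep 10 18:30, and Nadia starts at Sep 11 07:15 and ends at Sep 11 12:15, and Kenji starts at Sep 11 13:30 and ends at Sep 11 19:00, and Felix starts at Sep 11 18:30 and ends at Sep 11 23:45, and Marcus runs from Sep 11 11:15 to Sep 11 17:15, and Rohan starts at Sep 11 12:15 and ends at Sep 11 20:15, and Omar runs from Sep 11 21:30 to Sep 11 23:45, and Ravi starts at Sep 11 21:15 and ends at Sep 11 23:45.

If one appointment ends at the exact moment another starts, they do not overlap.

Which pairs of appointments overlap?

Felix & Kenji, Felix & Omar, Felix & Ravi, Felix & Rohan, Kenji & Marcus, Kenji & Rohan, Marcus & Nadia, Marcus & Rohan, Omar & Ravi

Two intervals overlap when each starts before the other ends.
Sorted by start: Noor, Nadia, Marcus, Rohan, Kenji, Felix, Ravi, Omar.
Nadia starts after Noor ends, so nothing later overlaps Noor either.
Marcus starts before Nadia ends → Nadia and Marcus overlap.
Rohan starts exactly when Nadia ends (back-to-back, no overlap), so nothing later overlaps Nadia either.
Rohan starts before Marcus ends → Marcus and Rohan overlap.
Kenji starts before Marcus ends → Marcus and Kenji overlap.
Felix starts after Marcus ends, so nothing later overlaps Marcus either.
Kenji starts before Rohan ends → Rohan and Kenji overlap.
Felix starts before Rohan ends → Rohan and Felix overlap.
Ravi starts after Rohan ends, so nothing later overlaps Rohan either.
Felix starts before Kenji ends → Kenji and Felix overlap.
Ravi starts after Kenji ends, so nothing later overlaps Kenji either.
Ravi starts before Felix ends → Felix and Ravi overlap.
Omar starts before Felix ends → Felix and Omar overlap.
Omar starts before Ravi ends → Ravi and Omar overlap.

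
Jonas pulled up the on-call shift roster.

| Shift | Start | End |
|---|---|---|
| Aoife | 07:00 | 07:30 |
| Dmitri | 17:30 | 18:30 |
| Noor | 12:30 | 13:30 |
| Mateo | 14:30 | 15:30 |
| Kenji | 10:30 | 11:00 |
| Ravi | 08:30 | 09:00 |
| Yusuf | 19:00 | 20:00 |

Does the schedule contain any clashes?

No

Two intervals overlap when each starts before the other ends.
Sorted by start: Aoife, Ravi, Kenji, Noor, Mateo, Dmitri, Yusuf.
Ravi starts after Aoife ends; Aoife is clear from here.
Kenji starts after Ravi ends; Ravi is clear from here.
Noor starts after Kenji ends; Kenji is clear from here.
Mateo starts after Noor ends; Noor is clear from here.
Dmitri starts after Mateo ends; Mateo is clear from here.
Yusuf starts after Dmitri ends.
Every pair is clear; the schedule has no overlaps.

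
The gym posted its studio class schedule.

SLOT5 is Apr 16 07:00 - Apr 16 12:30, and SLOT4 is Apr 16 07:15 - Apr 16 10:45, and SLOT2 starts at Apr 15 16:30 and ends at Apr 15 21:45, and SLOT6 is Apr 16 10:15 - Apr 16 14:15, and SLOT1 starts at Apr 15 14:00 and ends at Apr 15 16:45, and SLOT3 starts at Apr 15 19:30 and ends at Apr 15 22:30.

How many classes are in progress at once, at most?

Sort all start/end points and keep a running count:
Apr 15 14:00 start SLOT1 → 1
Apr 15 16:30 start SLOT2 → 2
Apr 15 16:45 end SLOT1 → 1
Apr 15 19:30 start SLOT3 → 2
Apr 15 21:45 end SLOT2 → 1
Apr 15 22:30 end SLOT3 → 0
Apr 16 07:00 start SLOT5 → 1
Apr 16 07:15 start SLOT4 → 2
Apr 16 10:15 start SLOT6 → 3
Apr 16 10:45 end SLOT4 → 2
Apr 16 12:30 end SLOT5 → 1
Apr 16 14:15 end SLOT6 → 0
Peak is 3, at Apr 16 10:15 (SLOT4, SLOT5, SLOT6).

3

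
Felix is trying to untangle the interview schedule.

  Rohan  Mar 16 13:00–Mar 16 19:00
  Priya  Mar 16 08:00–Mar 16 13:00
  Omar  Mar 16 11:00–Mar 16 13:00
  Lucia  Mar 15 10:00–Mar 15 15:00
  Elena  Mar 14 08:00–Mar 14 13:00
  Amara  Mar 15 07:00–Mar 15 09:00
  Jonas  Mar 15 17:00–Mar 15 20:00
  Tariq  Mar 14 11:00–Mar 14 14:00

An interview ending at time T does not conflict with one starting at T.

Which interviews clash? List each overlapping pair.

Elena & Tariq, Omar & Priya

Sorted by start: Elena, Tariq, Amara, Lucia, Jonas, Priya, Omar, Rohan.
Tariq starts before Elena ends → Elena and Tariq overlap.
Amara starts after Elena ends, so nothing later overlaps Elena either.
Amara starts after Tariq ends, so nothing later overlaps Tariq either.
Lucia starts after Amara ends, so nothing later overlaps Amara either.
Jonas starts after Lucia ends, so nothing later overlaps Lucia either.
Priya starts after Jonas ends, so nothing later overlaps Jonas either.
Omar starts before Priya ends → Priya and Omar overlap.
Rohan starts exactly when Priya ends (back-to-back, no overlap).
Rohan starts exactly when Omar ends (back-to-back, no overlap).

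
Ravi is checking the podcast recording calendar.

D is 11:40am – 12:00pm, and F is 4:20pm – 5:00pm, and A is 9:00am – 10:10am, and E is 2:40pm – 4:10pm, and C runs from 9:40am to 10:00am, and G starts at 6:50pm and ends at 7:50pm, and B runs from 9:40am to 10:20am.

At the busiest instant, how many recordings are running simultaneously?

3

Walk through starts and ends in time order (an end at T is processed before a start at T):
9:00am start A → 1
9:40am start B → 2
9:40am start C → 3
10:00am end C → 2
10:10am end A → 1
10:20am end B → 0
11:40am start D → 1
12:00pm end D → 0
2:40pm start E → 1
4:10pm end E → 0
4:20pm start F → 1
5:00pm end F → 0
6:50pm start G → 1
7:50pm end G → 0
Peak is 3, at 9:40am (A, B, C).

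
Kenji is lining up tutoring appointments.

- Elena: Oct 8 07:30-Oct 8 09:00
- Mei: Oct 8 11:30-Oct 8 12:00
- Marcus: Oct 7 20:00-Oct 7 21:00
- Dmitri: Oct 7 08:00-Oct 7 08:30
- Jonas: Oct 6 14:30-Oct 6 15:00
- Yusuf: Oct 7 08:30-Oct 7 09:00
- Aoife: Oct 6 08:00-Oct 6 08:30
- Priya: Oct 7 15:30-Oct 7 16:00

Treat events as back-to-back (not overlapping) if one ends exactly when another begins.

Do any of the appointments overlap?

No

Sorted by start: Aoife, Jonas, Dmitri, Yusuf, Priya, Marcus, Elena, Mei.
Jonas starts after Aoife ends, so Aoife has no further overlaps.
Dmitri starts after Jonas ends, so Jonas has no further overlaps.
Yusuf starts exactly when Dmitri ends (back-to-back, no overlap), so Dmitri has no further overlaps.
Priya starts after Yusuf ends, so Yusuf has no further overlaps.
Marcus starts after Priya ends, so Priya has no further overlaps.
Elena starts after Marcus ends, so Marcus has no further overlaps.
Mei starts after Elena ends.
Every pair is clear; the schedule has no overlaps.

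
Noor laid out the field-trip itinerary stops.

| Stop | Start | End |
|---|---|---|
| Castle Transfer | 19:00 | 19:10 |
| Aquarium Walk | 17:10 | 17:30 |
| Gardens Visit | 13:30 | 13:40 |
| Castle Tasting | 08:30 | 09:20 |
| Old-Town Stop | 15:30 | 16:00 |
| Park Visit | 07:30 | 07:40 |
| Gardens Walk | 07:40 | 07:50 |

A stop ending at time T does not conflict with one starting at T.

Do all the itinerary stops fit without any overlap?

Yes

Check each pair: they overlap iff neither finishes before the other starts.
Sorted by start: Park Visit, Gardens Walk, Castle Tasting, Gardens Visit, Old-Town Stop, Aquarium Walk, Castle Transfer.
Gardens Walk starts exactly when Park Visit ends (back-to-back, no overlap), so Park Visit has no further overlaps.
Castle Tasting starts after Gardens Walk ends, so Gardens Walk has no further overlaps.
Gardens Visit starts after Castle Tasting ends, so Castle Tasting has no further overlaps.
Old-Town Stop starts after Gardens Visit ends, so Gardens Visit has no further overlaps.
Aquarium Walk starts after Old-Town Stop ends, so Old-Town Stop has no further overlaps.
Castle Transfer starts after Aquarium Walk ends.
Every pair is clear; the schedule has no overlaps.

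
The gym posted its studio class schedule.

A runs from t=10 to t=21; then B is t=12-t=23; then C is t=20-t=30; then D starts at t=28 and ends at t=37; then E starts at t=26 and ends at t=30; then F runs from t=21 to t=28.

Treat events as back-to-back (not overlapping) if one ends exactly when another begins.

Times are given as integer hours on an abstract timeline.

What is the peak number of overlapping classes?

Walk through starts and ends in time order (an end at T is processed before a start at T):
t=10 start A → 1
t=12 start B → 2
t=20 start C → 3
t=21 end A → 2
t=21 start F → 3
t=23 end B → 2
t=26 start E → 3
t=28 end F → 2
t=28 start D → 3
t=30 end C → 2
t=30 end E → 1
t=37 end D → 0
Peak is 3, at t=20 (A, B, C).

3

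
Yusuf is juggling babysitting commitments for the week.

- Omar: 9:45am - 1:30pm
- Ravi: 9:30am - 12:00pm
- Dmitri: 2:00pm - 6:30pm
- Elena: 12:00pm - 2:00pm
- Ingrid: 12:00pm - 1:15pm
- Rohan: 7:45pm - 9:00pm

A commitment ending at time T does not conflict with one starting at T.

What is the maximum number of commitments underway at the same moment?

3

Walk through starts and ends in time order (an end at T is processed before a start at T):
9:30am start Ravi → 1
9:45am start Omar → 2
12:00pm end Ravi → 1
12:00pm start Elena → 2
12:00pm start Ingrid → 3
1:15pm end Ingrid → 2
1:30pm end Omar → 1
2:00pm end Elena → 0
2:00pm start Dmitri → 1
6:30pm end Dmitri → 0
7:45pm start Rohan → 1
9:00pm end Rohan → 0
Peak is 3, at 12:00pm (Elena, Ingrid, Omar).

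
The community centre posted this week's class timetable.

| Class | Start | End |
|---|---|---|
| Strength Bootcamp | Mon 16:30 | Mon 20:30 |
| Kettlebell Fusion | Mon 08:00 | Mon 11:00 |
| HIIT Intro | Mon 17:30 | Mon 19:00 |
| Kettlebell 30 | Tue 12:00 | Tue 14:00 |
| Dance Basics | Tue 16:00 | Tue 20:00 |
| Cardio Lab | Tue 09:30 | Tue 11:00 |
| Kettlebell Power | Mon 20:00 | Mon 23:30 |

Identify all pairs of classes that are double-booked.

Two intervals overlap when each starts before the other ends.
Sorted by start: Kettlebell Fusion, Strength Bootcamp, HIIT Intro, Kettlebell Power, Cardio Lab, Kettlebell 30, Dance Basics.
Strength Bootcamp starts after Kettlebell Fusion ends, so nothing later overlaps Kettlebell Fusion either.
HIIT Intro starts before Strength Bootcamp ends → Strength Bootcamp and HIIT Intro overlap.
Kettlebell Power starts before Strength Bootcamp ends → Strength Bootcamp and Kettlebell Power overlap.
Cardio Lab starts after Strength Bootcamp ends, so nothing later overlaps Strength Bootcamp either.
Kettlebell Power starts after HIIT Intro ends, so nothing later overlaps HIIT Intro either.
Cardio Lab starts after Kettlebell Power ends, so nothing later overlaps Kettlebell Power either.
Kettlebell 30 starts after Cardio Lab ends, so nothing later overlaps Cardio Lab either.
Dance Basics starts after Kettlebell 30 ends.

HIIT Intro & Strength Bootcamp, Kettlebell Power & Strength Bootcamp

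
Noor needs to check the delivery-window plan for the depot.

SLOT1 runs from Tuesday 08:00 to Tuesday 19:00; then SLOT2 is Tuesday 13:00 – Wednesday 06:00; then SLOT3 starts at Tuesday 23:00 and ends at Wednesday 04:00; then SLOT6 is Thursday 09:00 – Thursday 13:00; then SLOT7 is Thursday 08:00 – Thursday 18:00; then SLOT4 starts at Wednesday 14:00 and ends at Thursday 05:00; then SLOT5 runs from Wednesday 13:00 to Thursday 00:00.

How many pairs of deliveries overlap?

Check each pair: they overlap iff neither finishes before the other starts.
Sorted by start: SLOT1, SLOT2, SLOT3, SLOT5, SLOT4, SLOT7, SLOT6.
SLOT2 starts before SLOT1 ends → SLOT1 and SLOT2 overlap.
SLOT3 starts after SLOT1 ends, so nothing later overlaps SLOT1 either.
SLOT3 starts before SLOT2 ends → SLOT2 and SLOT3 overlap.
SLOT5 starts after SLOT2 ends, so nothing later overlaps SLOT2 either.
SLOT5 starts after SLOT3 ends, so nothing later overlaps SLOT3 either.
SLOT4 starts before SLOT5 ends → SLOT5 and SLOT4 overlap.
SLOT7 starts after SLOT5 ends, so nothing later overlaps SLOT5 either.
SLOT7 starts after SLOT4 ends, so nothing later overlaps SLOT4 either.
SLOT6 starts before SLOT7 ends → SLOT7 and SLOT6 overlap.
Overlapping pairs: SLOT1 & SLOT2, SLOT2 & SLOT3, SLOT4 & SLOT5, SLOT6 & SLOT7 — 4 in total.

4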